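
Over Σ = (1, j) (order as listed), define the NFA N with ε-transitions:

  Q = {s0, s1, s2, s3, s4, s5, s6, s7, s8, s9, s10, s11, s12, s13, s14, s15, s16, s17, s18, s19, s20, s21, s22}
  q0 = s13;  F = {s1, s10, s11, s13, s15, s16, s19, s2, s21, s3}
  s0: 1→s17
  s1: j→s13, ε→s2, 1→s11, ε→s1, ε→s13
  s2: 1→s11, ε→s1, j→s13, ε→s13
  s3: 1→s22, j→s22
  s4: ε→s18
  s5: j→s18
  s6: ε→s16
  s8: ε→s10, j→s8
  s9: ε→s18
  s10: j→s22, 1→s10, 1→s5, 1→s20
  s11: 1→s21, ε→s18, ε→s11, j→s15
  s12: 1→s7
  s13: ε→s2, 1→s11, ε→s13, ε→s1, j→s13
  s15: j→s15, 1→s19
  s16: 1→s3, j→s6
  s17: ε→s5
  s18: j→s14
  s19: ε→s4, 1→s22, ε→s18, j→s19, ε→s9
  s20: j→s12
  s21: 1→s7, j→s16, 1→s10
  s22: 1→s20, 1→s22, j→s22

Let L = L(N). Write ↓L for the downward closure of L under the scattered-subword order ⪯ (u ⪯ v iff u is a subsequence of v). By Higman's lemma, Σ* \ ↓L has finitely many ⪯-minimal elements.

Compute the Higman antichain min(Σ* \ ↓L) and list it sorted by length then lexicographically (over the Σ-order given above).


|Q|=23, |F|=10, |δ|=50 (18 ε).
min D↑ (9 st, q0=0, F={7}): 0:1→1,j→0 1:1→2,j→3 2:1→4,j→5 3:1→6,j→3 4:1→4,j→7 5:1→8,j→5 6:1→7,j→6 7:1→7,j→7 8:1→7,j→7 (ε-aug+det+¬).
'111j': run [20, 17, 15, 9, 6] end={s12,s14,s18,s20,s22,s7} rej; 4/4 deletions ∈↓L.
'1j11': |S_i|=[20, 17, 13, 10, 4] end={s12,s20,s22,s7} — reject; 4/4 del acc.
2 obstructions.

Antichain: [111j, 1j11].


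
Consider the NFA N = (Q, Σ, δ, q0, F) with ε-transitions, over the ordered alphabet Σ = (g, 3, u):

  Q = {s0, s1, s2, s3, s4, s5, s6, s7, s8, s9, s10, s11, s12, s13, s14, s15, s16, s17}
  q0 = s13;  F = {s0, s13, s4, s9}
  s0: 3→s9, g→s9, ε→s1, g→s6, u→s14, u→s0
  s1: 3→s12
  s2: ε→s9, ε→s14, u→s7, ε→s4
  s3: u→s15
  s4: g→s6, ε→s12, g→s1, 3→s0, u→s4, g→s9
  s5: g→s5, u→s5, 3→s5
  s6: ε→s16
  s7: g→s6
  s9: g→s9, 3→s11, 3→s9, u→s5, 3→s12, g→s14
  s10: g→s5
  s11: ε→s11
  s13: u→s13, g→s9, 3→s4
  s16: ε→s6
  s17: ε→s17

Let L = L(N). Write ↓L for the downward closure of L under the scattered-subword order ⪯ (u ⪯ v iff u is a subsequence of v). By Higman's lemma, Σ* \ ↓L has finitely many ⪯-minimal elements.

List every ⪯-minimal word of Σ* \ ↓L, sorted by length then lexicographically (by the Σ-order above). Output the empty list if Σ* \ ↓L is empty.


|Q|=18, |F|=4, |δ|=36 (9 ε).
min D↑ (5 st, q0=0, F={3}): 0:g→1,3→2,u→0 1:g→1,3→1,u→3 2:g→1,3→4,u→2 3:g→3,3→3,u→3 4:g→1,3→1,u→4.
'gu': |S_i|=[11, 8, 1] end={s5} ∉↓L; 2/2 deletions ∈↓L.
'333u': |S_i|=[11, 10, 9, 5, 1] end={s5} ∉↓L; 4/4 single-dels accept.
2 words, ⪯-incomp.

A = [gu, 333u].


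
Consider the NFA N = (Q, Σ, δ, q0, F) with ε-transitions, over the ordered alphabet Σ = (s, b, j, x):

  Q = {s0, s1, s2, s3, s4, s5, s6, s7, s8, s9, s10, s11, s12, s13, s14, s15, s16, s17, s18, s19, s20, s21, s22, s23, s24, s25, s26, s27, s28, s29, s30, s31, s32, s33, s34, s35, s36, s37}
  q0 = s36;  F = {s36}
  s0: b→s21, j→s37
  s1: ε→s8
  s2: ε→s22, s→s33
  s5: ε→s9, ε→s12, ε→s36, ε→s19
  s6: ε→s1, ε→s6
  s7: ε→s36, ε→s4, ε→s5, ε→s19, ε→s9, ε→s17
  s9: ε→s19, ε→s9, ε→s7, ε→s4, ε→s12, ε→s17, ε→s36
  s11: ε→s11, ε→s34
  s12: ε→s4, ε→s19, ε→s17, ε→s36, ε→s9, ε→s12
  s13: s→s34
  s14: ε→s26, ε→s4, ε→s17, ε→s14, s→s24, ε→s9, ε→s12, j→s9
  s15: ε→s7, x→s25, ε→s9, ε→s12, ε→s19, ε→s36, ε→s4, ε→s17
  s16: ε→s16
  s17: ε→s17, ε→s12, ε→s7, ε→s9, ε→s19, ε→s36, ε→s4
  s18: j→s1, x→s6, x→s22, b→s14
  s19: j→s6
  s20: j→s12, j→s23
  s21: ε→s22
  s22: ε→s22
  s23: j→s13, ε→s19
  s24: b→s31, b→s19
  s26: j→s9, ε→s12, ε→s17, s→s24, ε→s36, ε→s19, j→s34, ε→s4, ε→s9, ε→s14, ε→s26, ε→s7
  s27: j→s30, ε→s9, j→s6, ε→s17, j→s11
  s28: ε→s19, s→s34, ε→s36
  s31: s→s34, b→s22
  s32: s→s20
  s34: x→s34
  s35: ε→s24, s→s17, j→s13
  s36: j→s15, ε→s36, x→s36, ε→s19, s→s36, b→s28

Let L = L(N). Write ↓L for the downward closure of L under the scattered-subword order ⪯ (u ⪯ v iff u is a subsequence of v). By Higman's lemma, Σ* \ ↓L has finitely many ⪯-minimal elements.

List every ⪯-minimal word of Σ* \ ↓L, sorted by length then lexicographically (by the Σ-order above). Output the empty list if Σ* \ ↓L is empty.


|Q|=38, |F|=1, |δ|=103 (69 ε).
min D↑ (1 st, q0=0, F={}): 0:s→0,b→0,j→0,x→0.
L(D↑) = ∅; no obstructions.

Antichain: [].


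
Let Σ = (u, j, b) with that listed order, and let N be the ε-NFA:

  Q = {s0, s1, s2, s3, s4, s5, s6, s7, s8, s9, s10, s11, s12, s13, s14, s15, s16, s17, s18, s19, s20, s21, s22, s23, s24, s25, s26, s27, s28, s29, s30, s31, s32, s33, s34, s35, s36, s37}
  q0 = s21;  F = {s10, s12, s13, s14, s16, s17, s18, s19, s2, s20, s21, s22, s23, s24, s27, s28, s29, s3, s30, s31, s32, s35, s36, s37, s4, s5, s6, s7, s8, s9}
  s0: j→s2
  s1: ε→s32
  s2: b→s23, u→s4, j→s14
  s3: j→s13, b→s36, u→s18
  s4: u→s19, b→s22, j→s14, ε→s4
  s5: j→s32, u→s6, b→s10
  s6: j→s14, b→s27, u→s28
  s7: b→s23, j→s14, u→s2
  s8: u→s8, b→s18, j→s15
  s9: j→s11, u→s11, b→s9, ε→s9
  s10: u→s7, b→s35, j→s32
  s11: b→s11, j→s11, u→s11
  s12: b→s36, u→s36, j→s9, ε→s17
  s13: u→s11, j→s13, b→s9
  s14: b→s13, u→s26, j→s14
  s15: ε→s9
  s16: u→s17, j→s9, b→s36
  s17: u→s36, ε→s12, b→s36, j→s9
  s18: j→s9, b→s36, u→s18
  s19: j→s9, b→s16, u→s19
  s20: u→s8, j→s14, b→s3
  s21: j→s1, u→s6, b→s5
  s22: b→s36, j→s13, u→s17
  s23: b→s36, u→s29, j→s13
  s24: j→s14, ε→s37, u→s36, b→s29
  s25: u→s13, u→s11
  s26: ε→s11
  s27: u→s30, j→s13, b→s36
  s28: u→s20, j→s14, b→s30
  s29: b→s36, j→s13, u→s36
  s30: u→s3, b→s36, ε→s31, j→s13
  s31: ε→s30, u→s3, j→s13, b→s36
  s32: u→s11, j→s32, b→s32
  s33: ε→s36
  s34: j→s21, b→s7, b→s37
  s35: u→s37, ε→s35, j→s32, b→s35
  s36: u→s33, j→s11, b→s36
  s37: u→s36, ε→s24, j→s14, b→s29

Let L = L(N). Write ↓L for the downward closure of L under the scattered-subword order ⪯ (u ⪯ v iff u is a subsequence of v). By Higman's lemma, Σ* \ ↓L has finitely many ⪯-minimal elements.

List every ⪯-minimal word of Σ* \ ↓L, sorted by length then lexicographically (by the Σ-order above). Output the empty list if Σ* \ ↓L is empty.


|Q|=38, |F|=30, |δ|=112 (13 ε).
min D↑ (28 st, q0=0, F={7}): 0:u→1,j→2,b→3 1:u→4,j→5,b→6 2:u→7,j→2,b→2 3:u→1,j→2,b→8 4:u→9,j→5,b→10 5:u→7,j→5,b→11 6:u→10,j→11,b→12 7:u→7,j→7,b→7 8:u→13,j→2,b→14 9:u→15,j→5,b→16 10:u→16,j→11,b→12 11:u→7,j→11,b→17 12:u→12,j→7,b→12 13:u→18,j→5,b→19 14:u→20,j→2,b→14 15:u→15,j→17,b→21 16:u→21,j→11,b→12 17:u→7,j→7,b→17 18:u→22,j→5,b→19 19:u→23,j→11,b→12 20:u→12,j→5,b→23 21:u→21,j→17,b→12 22:u→24,j→5,b→25 23:u→12,j→11,b→12 24:u→24,j→17,b→26 25:u→27,j→11,b→12 26:u→27,j→17,b→12 27:u→12,j→17,b→12.
'ju': N↓-sim [35, 8, 2] end={s11,s26} ∉↓L; 2/2 deletions ∈↓L.
'ubbj': run [35, 29, 16, 4, 1] end={s11} — reject; 4/4 del acc.
'uuuujj': run [35, 29, 24, 19, 12, 3, 1] end={s11} — reject; 6/6 deletions ∈↓L.
'bbbuuj': run [35, 33, 27, 17, 12, 4, 1] end={s11} — reject; 6/6 single-dels accept.
4 obstructions.

Antichain: [ju, ubbj, uuuujj, bbbuuj].


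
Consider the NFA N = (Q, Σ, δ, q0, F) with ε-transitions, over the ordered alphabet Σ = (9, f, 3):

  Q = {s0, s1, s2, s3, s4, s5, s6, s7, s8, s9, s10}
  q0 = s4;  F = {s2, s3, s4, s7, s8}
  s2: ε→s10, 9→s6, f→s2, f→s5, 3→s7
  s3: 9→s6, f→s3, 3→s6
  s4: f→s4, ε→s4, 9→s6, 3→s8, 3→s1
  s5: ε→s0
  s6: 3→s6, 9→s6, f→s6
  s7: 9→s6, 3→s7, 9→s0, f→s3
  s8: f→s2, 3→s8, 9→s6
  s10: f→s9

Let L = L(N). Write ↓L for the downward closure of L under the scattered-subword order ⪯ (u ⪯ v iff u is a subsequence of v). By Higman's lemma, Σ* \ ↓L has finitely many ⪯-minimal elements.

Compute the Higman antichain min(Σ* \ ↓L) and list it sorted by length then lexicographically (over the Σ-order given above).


min(Σ*\↓L) = [9, 3f3f3].

|Q|=11, |F|=5, |δ|=25 (3 ε).
min D↑ (6 st, q0=0, F={1}): 0:9→1,f→0,3→2 1:9→1,f→1,3→1 2:9→1,f→3,3→2 3:9→1,f→3,3→4 4:9→1,f→5,3→4 5:9→1,f→5,3→1 (ε-aug+det+¬).
'9': |S_i|=[11, 2] end={s0,s6} — reject; 1/1 deletions ∈↓L.
'3f3f3': N↓-sim [11, 10, 8, 4, 2, 1] end={s6} ∉↓L; 5/5 deletions ∈↓L.
2 minimals (antichain).


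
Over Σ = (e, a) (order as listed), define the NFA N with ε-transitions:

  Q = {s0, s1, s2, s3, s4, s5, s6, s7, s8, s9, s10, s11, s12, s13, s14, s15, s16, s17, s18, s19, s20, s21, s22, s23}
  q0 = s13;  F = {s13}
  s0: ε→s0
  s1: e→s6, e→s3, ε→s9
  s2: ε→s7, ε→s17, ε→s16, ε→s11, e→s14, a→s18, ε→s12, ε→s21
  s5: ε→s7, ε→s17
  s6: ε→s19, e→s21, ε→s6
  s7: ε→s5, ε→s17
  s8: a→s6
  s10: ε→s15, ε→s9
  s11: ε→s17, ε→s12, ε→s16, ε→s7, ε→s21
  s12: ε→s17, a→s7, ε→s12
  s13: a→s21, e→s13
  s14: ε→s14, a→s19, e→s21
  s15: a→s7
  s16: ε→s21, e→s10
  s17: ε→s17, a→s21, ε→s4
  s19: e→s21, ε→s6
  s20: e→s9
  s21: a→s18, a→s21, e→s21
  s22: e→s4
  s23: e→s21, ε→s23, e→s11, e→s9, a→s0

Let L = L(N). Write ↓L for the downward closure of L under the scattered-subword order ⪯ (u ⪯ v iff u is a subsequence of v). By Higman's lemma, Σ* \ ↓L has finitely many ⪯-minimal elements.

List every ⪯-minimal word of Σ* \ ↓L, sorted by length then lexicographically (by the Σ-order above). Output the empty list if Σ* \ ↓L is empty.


|Q|=24, |F|=1, |δ|=53 (29 ε).
min D↑ (2 st, q0=0, F={1}): 0:e→0,a→1 1:e→1,a→1 [Hopcroft].
'a': run [3, 2] end={s18,s21} — reject; 1/1 deletions ∈↓L.
1 obstructions.

min(Σ*\↓L) = [a].


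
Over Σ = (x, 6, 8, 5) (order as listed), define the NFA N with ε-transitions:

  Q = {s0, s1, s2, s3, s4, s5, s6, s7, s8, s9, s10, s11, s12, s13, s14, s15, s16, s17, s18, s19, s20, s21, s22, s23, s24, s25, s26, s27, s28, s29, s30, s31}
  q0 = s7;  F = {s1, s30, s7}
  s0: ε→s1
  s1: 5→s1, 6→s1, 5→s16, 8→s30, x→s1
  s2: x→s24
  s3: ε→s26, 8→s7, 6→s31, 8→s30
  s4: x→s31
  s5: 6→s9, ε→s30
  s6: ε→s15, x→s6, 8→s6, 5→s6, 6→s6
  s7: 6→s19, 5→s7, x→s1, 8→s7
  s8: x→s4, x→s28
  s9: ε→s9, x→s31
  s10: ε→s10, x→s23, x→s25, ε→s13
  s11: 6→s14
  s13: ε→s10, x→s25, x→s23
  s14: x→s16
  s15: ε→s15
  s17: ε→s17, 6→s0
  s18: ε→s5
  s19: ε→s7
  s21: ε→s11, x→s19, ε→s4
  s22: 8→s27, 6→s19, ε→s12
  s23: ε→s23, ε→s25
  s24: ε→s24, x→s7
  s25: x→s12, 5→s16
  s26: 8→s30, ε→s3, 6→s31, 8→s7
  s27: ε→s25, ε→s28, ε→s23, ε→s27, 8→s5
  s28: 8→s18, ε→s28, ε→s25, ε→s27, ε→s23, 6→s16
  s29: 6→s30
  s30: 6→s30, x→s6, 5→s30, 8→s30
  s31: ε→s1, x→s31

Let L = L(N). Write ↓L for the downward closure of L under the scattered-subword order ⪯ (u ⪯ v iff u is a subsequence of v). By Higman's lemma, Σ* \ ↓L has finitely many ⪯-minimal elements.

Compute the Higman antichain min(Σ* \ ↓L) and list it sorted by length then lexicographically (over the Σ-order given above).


min(Σ*\↓L) = [x8x].

|Q|=32, |F|=3, |δ|=75 (28 ε).
min D↑ (4 st, q0=0, F={3}): 0:x→1,6→0,8→0,5→0 1:x→1,6→1,8→2,5→1 2:x→3,6→2,8→2,5→2 3:x→3,6→3,8→3,5→3.
'x8x': run [7, 5, 3, 2] end={s15,s6} — reject; 3/3 del acc.
1 obstructions.


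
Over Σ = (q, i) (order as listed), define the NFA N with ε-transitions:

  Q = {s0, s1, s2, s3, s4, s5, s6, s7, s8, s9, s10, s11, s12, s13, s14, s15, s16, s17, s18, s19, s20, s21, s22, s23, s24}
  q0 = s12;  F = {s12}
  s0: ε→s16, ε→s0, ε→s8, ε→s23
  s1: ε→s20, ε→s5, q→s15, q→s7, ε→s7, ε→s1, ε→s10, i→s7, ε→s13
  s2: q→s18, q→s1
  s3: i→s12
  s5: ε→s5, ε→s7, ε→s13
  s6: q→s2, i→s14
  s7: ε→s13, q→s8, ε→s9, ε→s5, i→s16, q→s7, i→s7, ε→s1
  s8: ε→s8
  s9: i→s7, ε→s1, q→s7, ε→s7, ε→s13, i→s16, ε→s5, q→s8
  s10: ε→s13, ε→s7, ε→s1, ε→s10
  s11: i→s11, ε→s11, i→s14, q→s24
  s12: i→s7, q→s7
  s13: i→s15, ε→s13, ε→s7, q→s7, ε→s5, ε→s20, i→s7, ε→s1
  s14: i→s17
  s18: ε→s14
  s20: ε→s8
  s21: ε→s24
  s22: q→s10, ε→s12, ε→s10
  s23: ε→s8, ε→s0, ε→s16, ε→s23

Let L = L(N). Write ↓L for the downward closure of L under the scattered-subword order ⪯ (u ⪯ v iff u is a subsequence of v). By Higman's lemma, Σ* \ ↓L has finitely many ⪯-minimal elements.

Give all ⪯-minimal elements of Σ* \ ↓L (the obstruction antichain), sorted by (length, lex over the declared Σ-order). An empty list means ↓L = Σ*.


min(Σ*\↓L) = [q, i].

|Q|=25, |F|=1, |δ|=67 (41 ε).
min D↑ (2 st, q0=0, F={1}): 0:q→1,i→1 1:q→1,i→1 (ε-aug+det+¬).
'q': run [11, 10] end={s1,s10,s13,s15,s16,s20,s5,s7,s8,s9} — reject; 1/1 del acc.
'i': |S_i|=[11, 10] end={s1,s10,s13,s15,s16,s20,s5,s7,s8,s9} rej; 1/1 single-dels accept.
2 words, ⪯-incomp.


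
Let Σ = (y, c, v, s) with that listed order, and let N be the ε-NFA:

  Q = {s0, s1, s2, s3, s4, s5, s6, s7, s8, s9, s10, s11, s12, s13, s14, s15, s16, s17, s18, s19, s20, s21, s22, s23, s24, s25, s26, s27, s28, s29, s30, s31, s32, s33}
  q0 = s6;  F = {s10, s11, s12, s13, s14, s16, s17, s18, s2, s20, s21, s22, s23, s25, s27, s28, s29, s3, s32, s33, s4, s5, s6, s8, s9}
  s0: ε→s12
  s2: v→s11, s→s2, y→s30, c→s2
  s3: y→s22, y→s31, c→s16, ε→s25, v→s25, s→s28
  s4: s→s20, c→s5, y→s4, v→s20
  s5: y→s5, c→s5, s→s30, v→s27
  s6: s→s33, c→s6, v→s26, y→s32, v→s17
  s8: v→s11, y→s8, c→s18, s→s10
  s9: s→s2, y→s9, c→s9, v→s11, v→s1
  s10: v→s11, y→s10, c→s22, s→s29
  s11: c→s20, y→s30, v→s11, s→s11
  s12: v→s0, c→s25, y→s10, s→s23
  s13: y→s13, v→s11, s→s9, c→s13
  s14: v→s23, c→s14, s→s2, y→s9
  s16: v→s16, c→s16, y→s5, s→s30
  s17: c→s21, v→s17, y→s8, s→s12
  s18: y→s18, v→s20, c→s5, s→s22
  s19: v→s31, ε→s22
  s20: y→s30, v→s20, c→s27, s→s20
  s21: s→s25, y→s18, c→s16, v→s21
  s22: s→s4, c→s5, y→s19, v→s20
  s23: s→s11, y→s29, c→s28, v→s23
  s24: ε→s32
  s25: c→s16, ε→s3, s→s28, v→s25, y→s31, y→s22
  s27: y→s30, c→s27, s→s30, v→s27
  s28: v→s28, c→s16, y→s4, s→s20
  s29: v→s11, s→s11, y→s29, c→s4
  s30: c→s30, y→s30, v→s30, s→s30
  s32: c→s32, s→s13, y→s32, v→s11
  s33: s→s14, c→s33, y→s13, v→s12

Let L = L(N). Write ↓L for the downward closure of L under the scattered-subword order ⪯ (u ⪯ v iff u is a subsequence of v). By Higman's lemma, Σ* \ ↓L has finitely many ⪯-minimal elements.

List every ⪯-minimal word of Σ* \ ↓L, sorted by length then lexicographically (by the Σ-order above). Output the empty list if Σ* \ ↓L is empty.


Antichain: [yvy, vccs, sssy].

|Q|=34, |F|=25, |δ|=114 (5 ε).
min D↑ (25 st, q0=0, F={10}): 0:y→1,c→0,v→2,s→3 1:y→1,c→1,v→4,s→5 2:y→6,c→7,v→2,s→8 3:y→5,c→3,v→8,s→9 4:y→10,c→11,v→4,s→4 5:y→5,c→5,v→4,s→12 6:y→6,c→13,v→4,s→14 7:y→13,c→15,v→7,s→16 8:y→14,c→16,v→8,s→17 9:y→12,c→9,v→17,s→18 10:y→10,c→10,v→10,s→10 11:y→10,c→19,v→11,s→11 12:y→12,c→12,v→4,s→18 13:y→13,c→20,v→11,s→21 14:y→14,c→21,v→4,s→22 15:y→20,c→15,v→15,s→10 16:y→21,c→15,v→16,s→23 17:y→22,c→23,v→17,s→4 18:y→10,c→18,v→4,s→18 19:y→10,c→19,v→19,s→10 20:y→20,c→20,v→19,s→10 21:y→21,c→20,v→11,s→24 22:y→22,c→24,v→4,s→4 23:y→24,c→15,v→23,s→11 24:y→24,c→20,v→11,s→11 [Hopcroft].
'yvy': |S_i|=[31, 18, 6, 1] end={s30} rej; 3/3 deletions ∈↓L.
'vccs': run [31, 24, 14, 4, 1] end={s30} rej; 4/4 deletions ∈↓L.
'sssy': run [31, 24, 14, 5, 1] end={s30} ∉↓L; 4/4 single-dels accept.
3 minimals (antichain).


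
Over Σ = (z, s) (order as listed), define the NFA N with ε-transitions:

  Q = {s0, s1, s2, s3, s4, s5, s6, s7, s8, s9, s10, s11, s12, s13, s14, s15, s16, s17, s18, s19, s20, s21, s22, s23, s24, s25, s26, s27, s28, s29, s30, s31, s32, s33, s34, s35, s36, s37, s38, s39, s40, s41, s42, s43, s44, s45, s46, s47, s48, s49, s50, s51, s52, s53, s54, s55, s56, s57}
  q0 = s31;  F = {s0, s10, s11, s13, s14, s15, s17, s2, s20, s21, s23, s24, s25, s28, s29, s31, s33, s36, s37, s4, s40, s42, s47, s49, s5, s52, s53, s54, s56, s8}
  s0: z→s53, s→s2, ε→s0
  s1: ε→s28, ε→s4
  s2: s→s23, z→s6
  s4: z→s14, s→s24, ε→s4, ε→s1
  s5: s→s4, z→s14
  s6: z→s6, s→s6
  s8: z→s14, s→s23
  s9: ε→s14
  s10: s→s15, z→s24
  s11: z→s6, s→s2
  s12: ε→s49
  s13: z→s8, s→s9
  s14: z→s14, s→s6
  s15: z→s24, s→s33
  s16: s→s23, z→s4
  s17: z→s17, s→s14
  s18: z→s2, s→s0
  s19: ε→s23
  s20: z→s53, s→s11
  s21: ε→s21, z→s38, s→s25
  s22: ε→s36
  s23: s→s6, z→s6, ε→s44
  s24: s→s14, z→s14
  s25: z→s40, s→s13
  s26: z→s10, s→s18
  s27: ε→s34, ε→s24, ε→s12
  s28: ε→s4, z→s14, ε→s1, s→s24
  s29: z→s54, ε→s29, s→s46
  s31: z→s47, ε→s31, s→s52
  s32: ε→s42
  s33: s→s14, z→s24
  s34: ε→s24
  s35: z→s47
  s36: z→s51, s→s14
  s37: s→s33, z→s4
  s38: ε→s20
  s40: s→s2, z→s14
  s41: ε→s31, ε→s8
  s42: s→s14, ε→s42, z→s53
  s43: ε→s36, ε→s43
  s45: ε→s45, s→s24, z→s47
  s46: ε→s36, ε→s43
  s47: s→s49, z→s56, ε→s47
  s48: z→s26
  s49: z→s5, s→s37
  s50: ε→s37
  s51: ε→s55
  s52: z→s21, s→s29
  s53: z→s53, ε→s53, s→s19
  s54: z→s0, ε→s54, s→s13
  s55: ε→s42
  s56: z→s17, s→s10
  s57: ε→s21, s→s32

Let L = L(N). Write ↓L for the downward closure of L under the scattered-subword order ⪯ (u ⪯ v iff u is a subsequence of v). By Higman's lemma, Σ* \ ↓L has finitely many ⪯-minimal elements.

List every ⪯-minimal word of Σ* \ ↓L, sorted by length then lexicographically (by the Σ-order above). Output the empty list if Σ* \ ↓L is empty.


Antichain: [zzzss, zszzs, szzsz, sssss].

|Q|=58, |F|=30, |δ|=109 (36 ε).
min D↑ (30 st, q0=0, F={26}): 0:z→1,s→2 1:z→3,s→4 2:z→5,s→6 3:z→7,s→8 4:z→9,s→10 5:z→11,s→12 6:z→13,s→14 7:z→7,s→15 8:z→16,s→17 9:z→15,s→18 10:z→18,s→19 11:z→20,s→21 12:z→22,s→23 13:z→24,s→23 14:z→25,s→15 15:z→15,s→26 16:z→15,s→15 17:z→16,s→19 18:z→15,s→16 19:z→16,s→15 20:z→20,s→27 21:z→26,s→28 22:z→15,s→28 23:z→29,s→15 24:z→20,s→28 25:z→20,s→15 26:z→26,s→26 27:z→26,s→26 28:z→26,s→27 29:z→15,s→27.
'zzzss': N↓-sim [40, 34, 23, 8, 5, 1] end={s6} ∉↓L; 5/5 single-dels accept.
'zszzs': run [40, 34, 22, 12, 2, 1] end={s6} ∉↓L; 5/5 del acc.
'szzsz': |S_i|=[40, 36, 26, 13, 6, 1] end={s6} — reject; 5/5 del acc.
'sssss': run [40, 36, 29, 18, 6, 1] end={s6} rej; 5/5 deletions ∈↓L.
4 obstructions.


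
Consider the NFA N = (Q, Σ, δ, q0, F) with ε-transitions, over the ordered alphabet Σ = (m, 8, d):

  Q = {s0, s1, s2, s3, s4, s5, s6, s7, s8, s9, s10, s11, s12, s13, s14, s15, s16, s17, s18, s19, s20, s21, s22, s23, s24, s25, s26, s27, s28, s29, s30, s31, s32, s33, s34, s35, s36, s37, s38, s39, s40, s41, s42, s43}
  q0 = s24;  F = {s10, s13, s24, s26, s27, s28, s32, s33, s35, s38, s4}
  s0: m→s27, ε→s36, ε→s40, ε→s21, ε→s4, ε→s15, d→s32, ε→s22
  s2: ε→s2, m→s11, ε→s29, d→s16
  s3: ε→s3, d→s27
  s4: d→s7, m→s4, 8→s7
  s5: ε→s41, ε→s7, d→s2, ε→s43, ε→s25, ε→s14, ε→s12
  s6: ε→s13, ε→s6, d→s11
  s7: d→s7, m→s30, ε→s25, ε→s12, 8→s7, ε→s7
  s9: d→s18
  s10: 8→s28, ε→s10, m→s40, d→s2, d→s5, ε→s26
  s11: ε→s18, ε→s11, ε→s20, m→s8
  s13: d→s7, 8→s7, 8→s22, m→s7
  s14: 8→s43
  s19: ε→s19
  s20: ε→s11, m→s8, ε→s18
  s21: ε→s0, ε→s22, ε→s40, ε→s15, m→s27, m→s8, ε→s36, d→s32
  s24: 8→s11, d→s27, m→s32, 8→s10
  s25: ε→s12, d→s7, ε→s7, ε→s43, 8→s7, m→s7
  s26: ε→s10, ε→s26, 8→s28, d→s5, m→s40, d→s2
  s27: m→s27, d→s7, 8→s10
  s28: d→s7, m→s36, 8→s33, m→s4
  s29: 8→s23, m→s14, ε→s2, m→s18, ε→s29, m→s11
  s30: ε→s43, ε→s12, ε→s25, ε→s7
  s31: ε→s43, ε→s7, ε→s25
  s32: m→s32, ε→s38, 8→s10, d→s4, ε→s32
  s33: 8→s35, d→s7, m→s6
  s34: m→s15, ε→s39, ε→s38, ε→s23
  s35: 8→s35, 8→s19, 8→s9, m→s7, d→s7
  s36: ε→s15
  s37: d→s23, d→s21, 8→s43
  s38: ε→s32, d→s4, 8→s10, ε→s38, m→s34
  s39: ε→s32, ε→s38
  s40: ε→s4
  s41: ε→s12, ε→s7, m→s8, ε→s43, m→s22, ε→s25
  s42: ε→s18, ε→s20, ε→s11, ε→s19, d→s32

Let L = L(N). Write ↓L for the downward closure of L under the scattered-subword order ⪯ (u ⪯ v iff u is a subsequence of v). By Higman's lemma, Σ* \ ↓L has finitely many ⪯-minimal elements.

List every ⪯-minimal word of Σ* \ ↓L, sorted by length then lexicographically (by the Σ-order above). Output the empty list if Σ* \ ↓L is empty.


A = [8d, dd, md8, 8m8, 888mm, 8888m].

|Q|=44, |F|=11, |δ|=137 (66 ε).
min D↑ (10 st, q0=0, F={6}): 0:m→1,8→2,d→3 1:m→1,8→2,d→4 2:m→4,8→5,d→6 3:m→3,8→2,d→6 4:m→4,8→6,d→6 5:m→4,8→7,d→6 6:m→6,8→6,d→6 7:m→8,8→9,d→6 8:m→6,8→6,d→6 9:m→6,8→9,d→6 [Hopcroft].
'8d': run [36, 30, 17] end={s11,s12,s14,s16,s18,s2,s20,s22,s23,s25,s29,s30,…} ∉↓L; 2/2 del acc.
'dd': |S_i|=[36, 31, 17] end={s11,s12,s14,s16,s18,s2,s20,s22,s23,s25,s29,s30,…} rej; 2/2 del acc.
'md8': run [36, 35, 18, 6] end={s12,s23,s25,s30,s43,s7} — reject; 3/3 del acc.
'8m8': run [36, 30, 17, 6] end={s12,s22,s25,s30,s43,s7} ∉↓L; 3/3 deletions ∈↓L.
'888mm': N↓-sim [36, 30, 21, 16, 12, 6] end={s12,s25,s30,s43,s7,s8} ∉↓L; 5/5 del acc.
'8888m': N↓-sim [36, 30, 21, 16, 10, 5] end={s12,s25,s30,s43,s7} ∉↓L; 5/5 del acc.
6 minimals (antichain).


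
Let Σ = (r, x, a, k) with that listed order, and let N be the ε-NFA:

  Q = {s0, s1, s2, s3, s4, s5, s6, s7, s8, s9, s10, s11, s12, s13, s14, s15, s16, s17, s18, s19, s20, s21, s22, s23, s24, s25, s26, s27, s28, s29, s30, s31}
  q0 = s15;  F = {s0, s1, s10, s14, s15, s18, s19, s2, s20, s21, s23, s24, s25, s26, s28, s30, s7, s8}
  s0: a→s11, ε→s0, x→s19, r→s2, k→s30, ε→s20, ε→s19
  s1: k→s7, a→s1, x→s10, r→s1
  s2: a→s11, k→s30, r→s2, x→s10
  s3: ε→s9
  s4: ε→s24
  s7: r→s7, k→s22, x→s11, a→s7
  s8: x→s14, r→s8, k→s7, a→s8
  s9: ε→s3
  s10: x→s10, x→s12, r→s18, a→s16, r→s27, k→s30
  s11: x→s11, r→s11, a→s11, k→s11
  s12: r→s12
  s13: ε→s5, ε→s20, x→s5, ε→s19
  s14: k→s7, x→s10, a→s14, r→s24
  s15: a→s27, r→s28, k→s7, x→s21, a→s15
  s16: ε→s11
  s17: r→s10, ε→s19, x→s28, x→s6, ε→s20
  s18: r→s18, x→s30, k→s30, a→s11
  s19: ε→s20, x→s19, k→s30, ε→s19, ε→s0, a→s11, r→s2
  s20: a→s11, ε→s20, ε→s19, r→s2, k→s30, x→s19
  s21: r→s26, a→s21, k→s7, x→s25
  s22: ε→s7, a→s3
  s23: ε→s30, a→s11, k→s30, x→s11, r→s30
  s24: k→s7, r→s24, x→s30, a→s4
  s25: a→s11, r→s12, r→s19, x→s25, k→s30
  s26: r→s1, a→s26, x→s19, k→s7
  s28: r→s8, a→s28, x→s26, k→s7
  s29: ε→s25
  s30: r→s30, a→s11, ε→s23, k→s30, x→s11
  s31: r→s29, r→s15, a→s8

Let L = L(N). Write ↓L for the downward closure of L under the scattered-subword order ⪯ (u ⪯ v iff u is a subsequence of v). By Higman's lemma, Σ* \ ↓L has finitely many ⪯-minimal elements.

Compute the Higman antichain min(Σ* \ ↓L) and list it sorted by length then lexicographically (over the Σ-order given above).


Antichain: [kx, xxa, rrxrxx].

|Q|=32, |F|=18, |δ|=110 (21 ε).
min D↑ (16 st, q0=0, F={7}): 0:r→1,x→2,a→0,k→3 1:r→4,x→5,a→1,k→3 2:r→5,x→6,a→2,k→3 3:r→3,x→7,a→3,k→3 4:r→4,x→8,a→4,k→3 5:r→9,x→10,a→5,k→3 6:r→10,x→6,a→7,k→11 7:r→7,x→7,a→7,k→7 8:r→12,x→13,a→8,k→3 9:r→9,x→13,a→9,k→3 10:r→14,x→10,a→7,k→11 11:r→11,x→7,a→7,k→11 12:r→12,x→11,a→12,k→3 13:r→15,x→13,a→7,k→11 14:r→14,x→13,a→7,k→11 15:r→15,x→11,a→7,k→11.
'kx': |S_i|=[26, 7, 1] end={s11} rej; 2/2 del acc.
'xxa': |S_i|=[26, 23, 13, 2] end={s11,s16} — reject; 3/3 deletions ∈↓L.
'rrxrxx': |S_i|=[26, 23, 18, 15, 12, 3, 1] end={s11} rej; 6/6 single-dels accept.
3 minimals (antichain).


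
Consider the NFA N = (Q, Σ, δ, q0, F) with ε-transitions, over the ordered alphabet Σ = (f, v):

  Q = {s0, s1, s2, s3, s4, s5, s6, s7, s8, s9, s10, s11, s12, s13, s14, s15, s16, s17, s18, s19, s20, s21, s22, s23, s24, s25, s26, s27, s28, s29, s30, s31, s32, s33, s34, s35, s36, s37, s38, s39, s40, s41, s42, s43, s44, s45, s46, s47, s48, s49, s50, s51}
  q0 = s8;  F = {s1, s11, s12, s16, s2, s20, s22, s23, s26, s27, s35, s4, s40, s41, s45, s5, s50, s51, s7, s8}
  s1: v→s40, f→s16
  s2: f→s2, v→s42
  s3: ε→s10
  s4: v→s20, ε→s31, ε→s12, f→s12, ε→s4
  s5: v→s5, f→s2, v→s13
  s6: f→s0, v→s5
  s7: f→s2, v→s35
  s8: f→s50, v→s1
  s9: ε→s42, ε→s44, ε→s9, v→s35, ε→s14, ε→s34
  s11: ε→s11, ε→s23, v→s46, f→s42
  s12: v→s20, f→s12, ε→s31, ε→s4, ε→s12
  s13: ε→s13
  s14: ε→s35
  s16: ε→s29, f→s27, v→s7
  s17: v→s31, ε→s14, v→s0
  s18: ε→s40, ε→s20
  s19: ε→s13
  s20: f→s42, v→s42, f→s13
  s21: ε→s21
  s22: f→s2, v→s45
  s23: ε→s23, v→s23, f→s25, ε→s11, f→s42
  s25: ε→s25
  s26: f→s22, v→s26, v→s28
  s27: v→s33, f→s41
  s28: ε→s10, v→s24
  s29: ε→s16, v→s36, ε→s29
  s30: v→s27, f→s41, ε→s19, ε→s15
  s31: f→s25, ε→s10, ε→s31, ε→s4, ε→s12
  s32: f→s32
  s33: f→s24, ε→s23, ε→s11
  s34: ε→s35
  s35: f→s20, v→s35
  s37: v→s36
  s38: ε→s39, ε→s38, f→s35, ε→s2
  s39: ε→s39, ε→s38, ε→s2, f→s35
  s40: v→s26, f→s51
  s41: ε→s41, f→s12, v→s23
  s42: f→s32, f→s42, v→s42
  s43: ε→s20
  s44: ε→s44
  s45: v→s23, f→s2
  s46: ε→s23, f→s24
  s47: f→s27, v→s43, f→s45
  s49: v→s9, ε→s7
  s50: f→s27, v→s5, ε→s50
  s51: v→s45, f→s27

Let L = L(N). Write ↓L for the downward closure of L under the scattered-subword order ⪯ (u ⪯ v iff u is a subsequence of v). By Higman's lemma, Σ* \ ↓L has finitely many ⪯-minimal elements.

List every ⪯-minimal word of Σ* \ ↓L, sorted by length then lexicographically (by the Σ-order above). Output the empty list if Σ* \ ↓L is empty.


min(Σ*\↓L) = [ffvf, fvfv, ffffvv, vfvvff, vvfvvf, vvvffv].

|Q|=52, |F|=20, |δ|=116 (49 ε).
min D↑ (19 st, q0=0, F={14}): 0:f→1,v→2 1:f→3,v→4 2:f→5,v→6 3:f→7,v→8 4:f→9,v→4 5:f→3,v→10 6:f→11,v→12 7:f→13,v→8 8:f→14,v→8 9:f→9,v→14 10:f→9,v→15 11:f→3,v→16 12:f→17,v→12 13:f→13,v→18 14:f→14,v→14 15:f→18,v→15 16:f→9,v→8 17:f→9,v→16 18:f→14,v→14 (ε-aug+det+¬).
'ffvf': run [32, 27, 17, 10, 5] end={s13,s24,s25,s32,s42} — reject; 4/4 del acc.
'fvfv': run [32, 27, 16, 7, 2] end={s32,s42} rej; 4/4 single-dels accept.
'ffffvv': run [32, 27, 17, 15, 11, 4, 2] end={s32,s42} ∉↓L; 6/6 single-dels accept.
'vfvvff': N↓-sim [32, 30, 25, 15, 10, 6, 3] end={s13,s32,s42} rej; 6/6 del acc.
'vvfvvf': |S_i|=[32, 30, 27, 20, 12, 7, 4] end={s24,s25,s32,s42} ∉↓L; 6/6 single-dels accept.
'vvvffv': |S_i|=[32, 30, 27, 18, 12, 6, 2] end={s32,s42} ∉↓L; 6/6 single-dels accept.
6 obstructions.


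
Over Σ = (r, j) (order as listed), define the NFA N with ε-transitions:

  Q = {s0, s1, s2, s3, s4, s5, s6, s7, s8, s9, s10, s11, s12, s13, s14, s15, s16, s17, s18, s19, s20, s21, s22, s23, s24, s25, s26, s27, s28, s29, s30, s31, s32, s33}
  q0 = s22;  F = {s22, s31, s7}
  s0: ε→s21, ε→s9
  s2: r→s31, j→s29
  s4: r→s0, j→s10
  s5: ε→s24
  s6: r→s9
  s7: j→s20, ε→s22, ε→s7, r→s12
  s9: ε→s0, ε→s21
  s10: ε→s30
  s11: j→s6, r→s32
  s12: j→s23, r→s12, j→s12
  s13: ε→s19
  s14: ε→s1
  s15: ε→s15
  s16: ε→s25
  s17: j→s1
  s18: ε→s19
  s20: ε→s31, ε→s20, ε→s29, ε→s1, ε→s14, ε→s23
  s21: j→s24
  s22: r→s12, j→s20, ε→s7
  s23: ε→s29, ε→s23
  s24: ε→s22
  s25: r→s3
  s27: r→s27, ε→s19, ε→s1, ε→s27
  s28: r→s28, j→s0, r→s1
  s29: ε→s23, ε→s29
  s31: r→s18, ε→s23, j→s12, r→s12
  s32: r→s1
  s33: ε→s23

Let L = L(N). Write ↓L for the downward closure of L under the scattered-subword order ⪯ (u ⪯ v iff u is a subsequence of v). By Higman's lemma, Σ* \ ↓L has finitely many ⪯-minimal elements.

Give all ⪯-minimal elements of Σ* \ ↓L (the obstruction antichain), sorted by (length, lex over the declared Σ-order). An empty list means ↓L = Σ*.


|Q|=34, |F|=3, |δ|=55 (30 ε).
min D↑ (3 st, q0=0, F={1}): 0:r→1,j→2 1:r→1,j→1 2:r→1,j→1 [Hopcroft].
'r': run [11, 5] end={s12,s18,s19,s23,s29} rej; 1/1 deletions ∈↓L.
'jj': N↓-sim [11, 9, 3] end={s12,s23,s29} ∉↓L; 2/2 single-dels accept.
2 obstructions.

A = [r, jj].


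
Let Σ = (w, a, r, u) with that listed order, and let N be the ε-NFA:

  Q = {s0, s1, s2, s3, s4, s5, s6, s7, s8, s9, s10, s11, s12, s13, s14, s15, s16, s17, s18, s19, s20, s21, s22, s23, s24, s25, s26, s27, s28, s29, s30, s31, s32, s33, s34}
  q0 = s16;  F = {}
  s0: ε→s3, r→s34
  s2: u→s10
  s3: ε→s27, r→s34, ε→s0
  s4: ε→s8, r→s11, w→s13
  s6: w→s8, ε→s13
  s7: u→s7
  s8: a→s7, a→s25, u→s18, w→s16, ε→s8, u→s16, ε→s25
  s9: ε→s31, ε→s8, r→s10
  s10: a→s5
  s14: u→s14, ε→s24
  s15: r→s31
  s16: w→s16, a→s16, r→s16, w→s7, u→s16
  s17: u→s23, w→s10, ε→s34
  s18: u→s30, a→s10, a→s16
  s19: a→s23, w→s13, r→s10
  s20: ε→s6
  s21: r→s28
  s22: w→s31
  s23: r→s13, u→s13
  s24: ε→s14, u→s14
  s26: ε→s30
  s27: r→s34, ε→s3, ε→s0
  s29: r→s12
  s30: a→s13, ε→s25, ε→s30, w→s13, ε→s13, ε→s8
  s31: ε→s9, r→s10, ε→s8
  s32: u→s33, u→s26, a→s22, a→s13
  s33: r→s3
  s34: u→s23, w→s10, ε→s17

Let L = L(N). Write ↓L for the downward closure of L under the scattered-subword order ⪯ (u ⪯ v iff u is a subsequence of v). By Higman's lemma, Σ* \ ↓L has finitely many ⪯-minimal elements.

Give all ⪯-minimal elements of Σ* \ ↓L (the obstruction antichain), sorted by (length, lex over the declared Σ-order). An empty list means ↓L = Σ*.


|Q|=35, |F|=0, |δ|=69 (23 ε).
min D↑ (1 st, q0=0, F={0}): 0:w→0,a→0,r→0,u→0.
ε ∈ L(D↑) — L = ∅.

min(Σ*\↓L) = [ε].


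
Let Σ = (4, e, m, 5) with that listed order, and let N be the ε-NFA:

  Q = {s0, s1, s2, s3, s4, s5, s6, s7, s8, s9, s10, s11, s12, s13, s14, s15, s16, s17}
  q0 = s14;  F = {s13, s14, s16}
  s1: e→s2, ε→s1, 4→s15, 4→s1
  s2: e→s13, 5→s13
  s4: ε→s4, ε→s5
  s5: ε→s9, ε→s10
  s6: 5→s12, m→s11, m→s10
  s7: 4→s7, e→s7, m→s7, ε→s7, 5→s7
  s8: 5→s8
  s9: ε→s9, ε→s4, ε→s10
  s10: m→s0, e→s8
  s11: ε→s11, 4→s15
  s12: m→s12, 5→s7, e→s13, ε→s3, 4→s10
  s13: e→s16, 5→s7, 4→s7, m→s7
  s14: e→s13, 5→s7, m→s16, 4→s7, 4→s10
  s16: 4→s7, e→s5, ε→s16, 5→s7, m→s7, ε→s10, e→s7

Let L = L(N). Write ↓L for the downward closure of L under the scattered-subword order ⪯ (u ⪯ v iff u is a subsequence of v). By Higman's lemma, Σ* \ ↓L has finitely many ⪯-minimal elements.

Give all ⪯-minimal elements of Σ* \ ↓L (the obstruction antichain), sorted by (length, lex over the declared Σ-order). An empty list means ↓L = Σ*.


|Q|=18, |F|=3, |δ|=47 (13 ε).
min D↑ (4 st, q0=0, F={1}): 0:4→1,e→2,m→3,5→1 1:4→1,e→1,m→1,5→1 2:4→1,e→3,m→1,5→1 3:4→1,e→1,m→1,5→1 (ε-aug+det+¬).
'4': run [10, 4] end={s0,s10,s7,s8} rej; 1/1 del acc.
'5': run [10, 2] end={s7,s8} rej; 1/1 del acc.
'em': |S_i|=[10, 9, 2] end={s0,s7} — reject; 2/2 deletions ∈↓L.
'me': run [10, 8, 7] end={s0,s10,s4,s5,s7,s8,s9} rej; 2/2 deletions ∈↓L.
'mm': |S_i|=[10, 8, 2] end={s0,s7} ∉↓L; 2/2 del acc.
'eee': N↓-sim [10, 9, 8, 7] end={s0,s10,s4,s5,s7,s8,s9} ∉↓L; 3/3 del acc.
6 words, ⪯-incomp.

A = [4, 5, em, me, mm, eee].


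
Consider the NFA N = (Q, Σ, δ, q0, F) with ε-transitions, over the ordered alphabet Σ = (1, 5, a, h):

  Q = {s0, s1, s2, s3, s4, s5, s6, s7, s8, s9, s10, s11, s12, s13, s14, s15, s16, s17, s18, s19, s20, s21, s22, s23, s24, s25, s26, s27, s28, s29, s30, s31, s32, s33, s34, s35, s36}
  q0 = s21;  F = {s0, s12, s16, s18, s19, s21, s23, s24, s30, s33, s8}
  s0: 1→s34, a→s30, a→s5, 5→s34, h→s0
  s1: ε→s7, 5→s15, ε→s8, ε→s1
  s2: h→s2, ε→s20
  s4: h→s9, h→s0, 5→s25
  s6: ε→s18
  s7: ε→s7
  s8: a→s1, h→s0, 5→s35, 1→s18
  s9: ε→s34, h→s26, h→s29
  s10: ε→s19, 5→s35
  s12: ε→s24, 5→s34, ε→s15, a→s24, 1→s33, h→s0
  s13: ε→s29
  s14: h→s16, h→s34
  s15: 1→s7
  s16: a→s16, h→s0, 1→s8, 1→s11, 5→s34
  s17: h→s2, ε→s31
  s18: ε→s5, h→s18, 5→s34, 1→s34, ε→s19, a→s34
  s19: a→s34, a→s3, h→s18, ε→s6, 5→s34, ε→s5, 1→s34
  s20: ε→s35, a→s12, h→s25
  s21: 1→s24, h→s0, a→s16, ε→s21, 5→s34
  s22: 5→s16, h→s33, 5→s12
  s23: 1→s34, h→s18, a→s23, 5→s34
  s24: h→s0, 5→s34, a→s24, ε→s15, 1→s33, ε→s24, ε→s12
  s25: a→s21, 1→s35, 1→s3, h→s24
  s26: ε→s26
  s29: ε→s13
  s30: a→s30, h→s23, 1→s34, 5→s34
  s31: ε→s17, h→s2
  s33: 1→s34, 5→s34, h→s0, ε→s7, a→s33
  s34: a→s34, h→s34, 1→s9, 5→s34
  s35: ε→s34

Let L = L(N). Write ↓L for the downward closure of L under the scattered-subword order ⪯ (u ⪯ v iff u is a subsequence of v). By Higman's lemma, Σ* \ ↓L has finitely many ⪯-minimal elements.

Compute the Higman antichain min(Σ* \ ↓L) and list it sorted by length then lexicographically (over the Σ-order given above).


|Q|=37, |F|=11, |δ|=99 (26 ε).
min D↑ (10 st, q0=0, F={2}): 0:1→1,5→2,a→3,h→4 1:1→5,5→2,a→1,h→4 2:1→2,5→2,a→2,h→2 3:1→6,5→2,a→3,h→4 4:1→2,5→2,a→7,h→4 5:1→2,5→2,a→5,h→4 6:1→8,5→2,a→6,h→4 7:1→2,5→2,a→7,h→9 8:1→2,5→2,a→2,h→8 9:1→2,5→2,a→9,h→8 [Hopcroft].
'5': |S_i|=[24, 8] end={s13,s15,s26,s29,s34,s35,s7,s9} — reject; 1/1 single-dels accept.
'h1': run [24, 13, 5] end={s13,s26,s29,s34,s9} — reject; 2/2 deletions ∈↓L.
'111': run [24, 22, 15, 5] end={s13,s26,s29,s34,s9} ∉↓L; 3/3 del acc.
'a11a': N↓-sim [24, 23, 20, 11, 6] end={s13,s26,s29,s3,s34,s9} ∉↓L; 4/4 del acc.
'hahha': |S_i|=[24, 13, 12, 11, 10, 6] end={s13,s26,s29,s3,s34,s9} rej; 5/5 deletions ∈↓L.
5 obstructions.

Antichain: [5, h1, 111, a11a, hahha].


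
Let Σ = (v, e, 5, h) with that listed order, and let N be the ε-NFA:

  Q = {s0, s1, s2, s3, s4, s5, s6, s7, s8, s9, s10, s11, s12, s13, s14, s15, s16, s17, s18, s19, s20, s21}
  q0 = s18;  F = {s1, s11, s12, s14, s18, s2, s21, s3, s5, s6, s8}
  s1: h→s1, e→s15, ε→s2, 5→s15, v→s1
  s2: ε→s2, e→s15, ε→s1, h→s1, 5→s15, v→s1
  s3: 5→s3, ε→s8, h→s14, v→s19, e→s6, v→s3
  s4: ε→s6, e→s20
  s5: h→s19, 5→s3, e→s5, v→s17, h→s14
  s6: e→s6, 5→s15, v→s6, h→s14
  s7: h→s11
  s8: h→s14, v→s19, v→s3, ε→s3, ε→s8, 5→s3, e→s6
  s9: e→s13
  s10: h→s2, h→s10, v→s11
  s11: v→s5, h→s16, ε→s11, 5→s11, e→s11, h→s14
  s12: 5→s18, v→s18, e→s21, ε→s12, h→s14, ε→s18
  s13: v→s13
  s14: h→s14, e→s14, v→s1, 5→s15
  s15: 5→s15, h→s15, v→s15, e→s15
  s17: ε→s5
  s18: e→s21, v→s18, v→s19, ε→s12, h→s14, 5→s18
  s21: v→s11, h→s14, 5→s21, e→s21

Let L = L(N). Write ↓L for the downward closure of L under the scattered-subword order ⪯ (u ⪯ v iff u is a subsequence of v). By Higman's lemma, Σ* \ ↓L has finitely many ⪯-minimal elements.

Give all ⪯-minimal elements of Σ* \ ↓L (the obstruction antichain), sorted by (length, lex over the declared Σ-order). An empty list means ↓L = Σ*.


min(Σ*\↓L) = [h5, hve, evv5e5].

|Q|=22, |F|=11, |δ|=72 (12 ε).
min D↑ (9 st, q0=0, F={5}): 0:v→0,e→1,5→0,h→2 1:v→3,e→1,5→1,h→2 2:v→4,e→2,5→5,h→2 3:v→6,e→3,5→3,h→2 4:v→4,e→5,5→5,h→4 5:v→5,e→5,5→5,h→5 6:v→6,e→6,5→7,h→2 7:v→7,e→8,5→7,h→2 8:v→8,e→8,5→5,h→2.
'h5': run [15, 6, 1] end={s15} — reject; 2/2 deletions ∈↓L.
'hve': run [15, 6, 3, 1] end={s15} ∉↓L; 3/3 deletions ∈↓L.
'evv5e5': N↓-sim [15, 13, 12, 10, 8, 5, 1] end={s15} rej; 6/6 del acc.
3 obstructions.


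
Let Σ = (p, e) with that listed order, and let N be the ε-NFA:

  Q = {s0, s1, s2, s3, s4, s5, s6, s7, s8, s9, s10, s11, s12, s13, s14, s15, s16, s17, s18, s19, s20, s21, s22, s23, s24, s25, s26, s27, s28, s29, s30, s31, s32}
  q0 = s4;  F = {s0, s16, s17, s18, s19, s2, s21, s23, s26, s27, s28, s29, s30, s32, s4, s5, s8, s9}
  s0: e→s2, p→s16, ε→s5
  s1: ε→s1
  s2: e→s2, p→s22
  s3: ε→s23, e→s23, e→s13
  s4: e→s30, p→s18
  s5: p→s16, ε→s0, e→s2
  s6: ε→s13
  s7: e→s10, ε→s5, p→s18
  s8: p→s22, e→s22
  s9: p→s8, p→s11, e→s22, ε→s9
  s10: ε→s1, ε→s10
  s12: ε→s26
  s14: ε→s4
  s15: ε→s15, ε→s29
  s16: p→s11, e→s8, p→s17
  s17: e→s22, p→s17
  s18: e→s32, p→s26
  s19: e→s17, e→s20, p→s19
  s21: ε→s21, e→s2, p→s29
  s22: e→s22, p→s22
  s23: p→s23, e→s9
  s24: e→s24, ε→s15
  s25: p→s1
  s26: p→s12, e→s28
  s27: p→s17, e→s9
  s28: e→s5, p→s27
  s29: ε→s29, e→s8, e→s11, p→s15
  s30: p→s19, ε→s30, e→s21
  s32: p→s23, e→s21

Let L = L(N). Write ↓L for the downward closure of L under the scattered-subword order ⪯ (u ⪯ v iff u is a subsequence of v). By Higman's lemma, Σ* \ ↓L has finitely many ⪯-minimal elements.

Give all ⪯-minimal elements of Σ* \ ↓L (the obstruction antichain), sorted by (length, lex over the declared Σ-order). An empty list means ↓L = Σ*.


|Q|=33, |F|=18, |δ|=65 (17 ε).
min D↑ (18 st, q0=0, F={15}): 0:p→1,e→2 1:p→3,e→4 2:p→5,e→6 3:p→3,e→7 4:p→8,e→6 5:p→5,e→9 6:p→10,e→11 7:p→12,e→13 8:p→8,e→14 9:p→9,e→15 10:p→10,e→16 11:p→15,e→11 12:p→9,e→14 13:p→17,e→11 14:p→16,e→15 15:p→15,e→15 16:p→15,e→15 17:p→9,e→16 [Hopcroft].
'epee': run [23, 19, 12, 6, 1] end={s22} ∉↓L; 4/4 single-dels accept.
'eeep': run [23, 19, 13, 4, 1] end={s22} — reject; 4/4 deletions ∈↓L.
'ppeppe': |S_i|=[23, 21, 18, 12, 7, 4, 1] end={s22} ∉↓L; 6/6 del acc.
'pepepp': |S_i|=[23, 21, 17, 10, 4, 3, 1] end={s22} — reject; 6/6 del acc.
4 words, ⪯-incomp.

Antichain: [epee, eeep, ppeppe, pepepp].


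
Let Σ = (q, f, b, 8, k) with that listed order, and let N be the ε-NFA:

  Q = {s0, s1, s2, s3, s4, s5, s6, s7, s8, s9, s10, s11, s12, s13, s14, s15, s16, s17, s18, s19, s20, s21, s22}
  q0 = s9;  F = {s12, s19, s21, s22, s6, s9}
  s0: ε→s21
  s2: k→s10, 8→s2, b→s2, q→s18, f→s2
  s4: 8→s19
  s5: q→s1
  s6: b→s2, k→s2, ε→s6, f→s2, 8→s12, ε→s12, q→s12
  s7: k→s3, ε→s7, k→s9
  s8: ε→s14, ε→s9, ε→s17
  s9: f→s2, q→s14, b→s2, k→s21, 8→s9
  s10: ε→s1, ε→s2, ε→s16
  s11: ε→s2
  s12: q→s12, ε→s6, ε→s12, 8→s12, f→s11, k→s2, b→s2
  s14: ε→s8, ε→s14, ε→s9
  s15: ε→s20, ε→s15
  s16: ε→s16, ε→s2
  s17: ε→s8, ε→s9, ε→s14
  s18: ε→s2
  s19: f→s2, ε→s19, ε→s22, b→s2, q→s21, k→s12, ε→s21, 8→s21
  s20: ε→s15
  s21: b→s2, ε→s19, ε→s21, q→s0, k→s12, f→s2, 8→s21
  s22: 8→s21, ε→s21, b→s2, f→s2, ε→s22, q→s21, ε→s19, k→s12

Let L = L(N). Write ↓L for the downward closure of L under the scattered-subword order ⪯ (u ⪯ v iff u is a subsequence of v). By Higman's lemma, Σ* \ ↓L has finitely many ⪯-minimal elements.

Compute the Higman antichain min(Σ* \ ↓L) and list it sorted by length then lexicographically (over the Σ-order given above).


|Q|=23, |F|=6, |δ|=72 (33 ε).
min D↑ (4 st, q0=0, F={1}): 0:q→0,f→1,b→1,8→0,k→2 1:q→1,f→1,b→1,8→1,k→1 2:q→2,f→1,b→1,8→2,k→3 3:q→3,f→1,b→1,8→3,k→1.
'f': run [16, 6] end={s1,s10,s11,s16,s18,s2} — reject; 1/1 single-dels accept.
'b': N↓-sim [16, 5] end={s1,s10,s16,s18,s2} — reject; 1/1 single-dels accept.
'kkk': |S_i|=[16, 12, 8, 5] end={s1,s10,s16,s18,s2} ∉↓L; 3/3 del acc.
3 obstructions.

A = [f, b, kkk].
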